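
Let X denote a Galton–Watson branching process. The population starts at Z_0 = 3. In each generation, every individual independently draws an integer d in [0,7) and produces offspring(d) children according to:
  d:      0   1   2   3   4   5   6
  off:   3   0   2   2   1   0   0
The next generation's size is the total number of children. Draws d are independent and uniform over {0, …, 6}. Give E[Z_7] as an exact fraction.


Outcome values over d=0..6: [3, 0, 2, 2, 1, 0, 0]
Σy = 8, Σy² = 18, M = 7
μ = 8/7 = 8/7,  σ² = 18/7 − (8/7)² = 62/49
E[Z_0] = 3
E[Z_1] = 8/7·E[Z_0] = 24/7
E[Z_2] = 8/7·E[Z_1] = 192/49
E[Z_3] = 8/7·E[Z_2] = 1536/343
E[Z_4] = 8/7·E[Z_3] = 12288/2401
E[Z_5] = 8/7·E[Z_4] = 98304/16807
E[Z_6] = 8/7·E[Z_5] = 786432/117649
E[Z_7] = 8/7·E[Z_6] = 6291456/823543

6291456/823543


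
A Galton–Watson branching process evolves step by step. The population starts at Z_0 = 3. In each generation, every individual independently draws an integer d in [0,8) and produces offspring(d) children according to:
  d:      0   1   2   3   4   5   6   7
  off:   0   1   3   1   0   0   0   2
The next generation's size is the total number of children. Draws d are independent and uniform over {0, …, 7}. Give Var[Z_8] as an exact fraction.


1931739021991485/281474976710656

Outcome values over d=0..7: [0, 1, 3, 1, 0, 0, 0, 2]
Σy = 7, Σy² = 15, M = 8
μ = 7/8 = 7/8,  σ² = 15/8 − (7/8)² = 71/64
V_0 = 0, E_0 = 3
V_1 = 71/64·E_0 + (7/8)²·V_0 = 213/64;  E_1 = 21/8
V_2 = 71/64·E_1 + (7/8)²·V_1 = 22365/4096;  E_2 = 147/64
V_3 = 71/64·E_2 + (7/8)²·V_2 = 1763853/262144;  E_3 = 1029/512
V_4 = 71/64·E_3 + (7/8)²·V_3 = 123835005/16777216;  E_4 = 7203/4096
V_5 = 71/64·E_4 + (7/8)²·V_4 = 8162662893/1073741824;  E_5 = 50421/32768
V_6 = 71/64·E_5 + (7/8)²·V_5 = 517276350045/68719476736;  E_6 = 352947/262144
V_7 = 71/64·E_6 + (7/8)²·V_6 = 31915669776333/4398046511104;  E_7 = 2470629/2097152
V_8 = 71/64·E_7 + (7/8)²·V_7 = 1931739021991485/281474976710656;  E_8 = 17294403/16777216


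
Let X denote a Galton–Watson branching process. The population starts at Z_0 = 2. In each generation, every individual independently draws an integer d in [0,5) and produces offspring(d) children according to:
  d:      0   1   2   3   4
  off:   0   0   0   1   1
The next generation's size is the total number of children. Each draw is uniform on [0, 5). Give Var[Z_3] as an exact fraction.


1872/15625

Outcome values over d=0..4: [0, 0, 0, 1, 1]
Σy = 2, Σy² = 2, M = 5
μ = 2/5 = 2/5,  σ² = 2/5 − (2/5)² = 6/25
V_0 = 0, E_0 = 2
V_1 = 6/25·E_0 + (2/5)²·V_0 = 12/25;  E_1 = 4/5
V_2 = 6/25·E_1 + (2/5)²·V_1 = 168/625;  E_2 = 8/25
V_3 = 6/25·E_2 + (2/5)²·V_2 = 1872/15625;  E_3 = 16/125


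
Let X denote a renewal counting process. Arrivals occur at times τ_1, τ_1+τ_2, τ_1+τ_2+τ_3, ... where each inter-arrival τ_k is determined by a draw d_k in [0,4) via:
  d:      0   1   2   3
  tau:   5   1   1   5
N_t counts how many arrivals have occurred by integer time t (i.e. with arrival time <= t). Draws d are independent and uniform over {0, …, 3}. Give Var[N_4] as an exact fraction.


Inter-arrival values over d=0..3: [5, 1, 1, 5]
Each d has probability 1/4, so the pmf of τ is: f(1) = 1/2, f(5) = 1/2
Let p_n(j) = P(N_n = j), with p_0 = [1]. Condition on τ_1: p_n(0) = P(τ > n), and for j >= 1, p_n(j) = Σ_{k<=n} f(k)·p_{n−k}(j−1)
p_1 = [1/2, 1/2]  (j = 0..1)
p_2 = [1/2, 1/4, 1/4]  (j = 0..2)
p_3 = [1/2, 1/4, 1/8, 1/8]  (j = 0..3)
p_4 = [1/2, 1/4, 1/8, 1/16, 1/16]  (j = 0..4)
E[N_4] = Σ j·p_4(j) = 15/16;  E[N_4²] = Σ j²·p_4(j) = 37/16
Var[N_4] = 37/16 − (15/16)² = 367/256

367/256


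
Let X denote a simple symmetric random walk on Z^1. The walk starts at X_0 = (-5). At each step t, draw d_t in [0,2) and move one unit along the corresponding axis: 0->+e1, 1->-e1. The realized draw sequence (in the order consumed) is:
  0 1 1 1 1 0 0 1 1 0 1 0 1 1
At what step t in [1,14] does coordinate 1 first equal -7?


4

t=0: X=(-5), d=0 → +e1, X_1=(-4)
t=1: X=(-4), d=1 → -e1, X_2=(-5)
t=2: X=(-5), d=1 → -e1, X_3=(-6)
t=3: X=(-6), d=1 → -e1, X_4=(-7)
t=4: X=(-7), d=1 → -e1, X_5=(-8)
t=5: X=(-8), d=0 → +e1, X_6=(-7)
t=6: X=(-7), d=0 → +e1, X_7=(-6)
t=7: X=(-6), d=1 → -e1, X_8=(-7)
t=8: X=(-7), d=1 → -e1, X_9=(-8)
t=9: X=(-8), d=0 → +e1, X_10=(-7)
t=10: X=(-7), d=1 → -e1, X_11=(-8)
t=11: X=(-8), d=0 → +e1, X_12=(-7)
t=12: X=(-7), d=1 → -e1, X_13=(-8)
t=13: X=(-8), d=1 → -e1, X_14=(-9)


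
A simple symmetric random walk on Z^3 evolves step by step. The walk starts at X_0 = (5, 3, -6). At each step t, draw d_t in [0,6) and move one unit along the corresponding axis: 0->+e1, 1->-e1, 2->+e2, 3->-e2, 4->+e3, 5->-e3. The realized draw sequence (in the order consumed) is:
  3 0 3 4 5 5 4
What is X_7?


t=0: X=(5, 3, -6), d=3 → -e2, X_1=(5, 2, -6)
t=1: X=(5, 2, -6), d=0 → +e1, X_2=(6, 2, -6)
t=2: X=(6, 2, -6), d=3 → -e2, X_3=(6, 1, -6)
t=3: X=(6, 1, -6), d=4 → +e3, X_4=(6, 1, -5)
t=4: X=(6, 1, -5), d=5 → -e3, X_5=(6, 1, -6)
t=5: X=(6, 1, -6), d=5 → -e3, X_6=(6, 1, -7)
t=6: X=(6, 1, -7), d=4 → +e3, X_7=(6, 1, -6)

(6, 1, -6)


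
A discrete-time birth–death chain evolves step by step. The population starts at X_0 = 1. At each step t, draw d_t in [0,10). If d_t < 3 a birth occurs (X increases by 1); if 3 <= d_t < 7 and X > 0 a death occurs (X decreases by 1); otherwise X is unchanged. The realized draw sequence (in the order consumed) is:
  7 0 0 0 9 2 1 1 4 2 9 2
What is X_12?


t=0: X=1, d=7 → hold, X_1=1
t=1: X=1, d=0 → birth, X_2=2
t=2: X=2, d=0 → birth, X_3=3
t=3: X=3, d=0 → birth, X_4=4
t=4: X=4, d=9 → hold, X_5=4
t=5: X=4, d=2 → birth, X_6=5
t=6: X=5, d=1 → birth, X_7=6
t=7: X=6, d=1 → birth, X_8=7
t=8: X=7, d=4 → death, X_9=6
t=9: X=6, d=2 → birth, X_10=7
t=10: X=7, d=9 → hold, X_11=7
t=11: X=7, d=2 → birth, X_12=8

8


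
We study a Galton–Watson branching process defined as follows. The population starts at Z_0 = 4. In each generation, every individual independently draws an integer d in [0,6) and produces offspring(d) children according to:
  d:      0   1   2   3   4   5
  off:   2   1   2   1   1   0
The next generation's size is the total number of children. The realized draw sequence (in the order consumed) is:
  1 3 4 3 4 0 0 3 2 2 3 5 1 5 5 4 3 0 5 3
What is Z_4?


gen 0: Z_0=4, draws=[1, 3, 4, 3], offspring=[1, 1, 1, 1], Z_1=4
gen 1: Z_1=4, draws=[4, 0, 0, 3], offspring=[1, 2, 2, 1], Z_2=6
gen 2: Z_2=6, draws=[2, 2, 3, 5, 1, 5], offspring=[2, 2, 1, 0, 1, 0], Z_3=6
gen 3: Z_3=6, draws=[5, 4, 3, 0, 5, 3], offspring=[0, 1, 1, 2, 0, 1], Z_4=5

5


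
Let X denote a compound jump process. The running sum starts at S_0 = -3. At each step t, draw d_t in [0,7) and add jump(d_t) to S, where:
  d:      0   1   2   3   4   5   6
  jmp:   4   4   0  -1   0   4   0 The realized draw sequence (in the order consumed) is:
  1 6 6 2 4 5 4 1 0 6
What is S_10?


13

t=0: S=-3, d=1, jump=4, S_1=1
t=1: S=1, d=6, jump=0, S_2=1
t=2: S=1, d=6, jump=0, S_3=1
t=3: S=1, d=2, jump=0, S_4=1
t=4: S=1, d=4, jump=0, S_5=1
t=5: S=1, d=5, jump=4, S_6=5
t=6: S=5, d=4, jump=0, S_7=5
t=7: S=5, d=1, jump=4, S_8=9
t=8: S=9, d=0, jump=4, S_9=13
t=9: S=13, d=6, jump=0, S_10=13


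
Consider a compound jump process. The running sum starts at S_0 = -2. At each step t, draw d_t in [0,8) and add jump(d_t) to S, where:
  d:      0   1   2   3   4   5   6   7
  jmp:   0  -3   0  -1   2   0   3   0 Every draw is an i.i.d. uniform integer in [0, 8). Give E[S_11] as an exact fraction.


Outcome values over d=0..7: [0, -3, 0, -1, 2, 0, 3, 0]
Σy = 1, Σy² = 23, M = 8
μ = 1/8 = 1/8,  σ² = 23/8 − (1/8)² = 183/64
E[S_11] = -2 + 11·(1/8) = -5/8

-5/8


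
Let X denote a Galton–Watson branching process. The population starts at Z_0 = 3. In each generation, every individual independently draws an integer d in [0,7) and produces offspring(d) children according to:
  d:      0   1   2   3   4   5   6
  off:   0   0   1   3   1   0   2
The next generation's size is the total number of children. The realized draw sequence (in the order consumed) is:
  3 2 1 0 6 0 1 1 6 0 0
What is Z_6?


gen 0: Z_0=3, draws=[3, 2, 1], offspring=[3, 1, 0], Z_1=4
gen 1: Z_1=4, draws=[0, 6, 0, 1], offspring=[0, 2, 0, 0], Z_2=2
gen 2: Z_2=2, draws=[1, 6], offspring=[0, 2], Z_3=2
gen 3: Z_3=2, draws=[0, 0], offspring=[0, 0], Z_4=0
gen 4: Z_4=0, draws=[], offspring=[], Z_5=0
gen 5: Z_5=0, draws=[], offspring=[], Z_6=0

0


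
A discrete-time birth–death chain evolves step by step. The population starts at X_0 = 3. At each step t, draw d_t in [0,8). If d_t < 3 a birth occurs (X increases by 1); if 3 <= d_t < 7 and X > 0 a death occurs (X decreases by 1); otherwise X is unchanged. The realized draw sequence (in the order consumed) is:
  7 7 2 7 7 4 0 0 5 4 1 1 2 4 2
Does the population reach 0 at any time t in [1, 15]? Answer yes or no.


t=0: X=3, d=7 → hold, X_1=3
t=1: X=3, d=7 → hold, X_2=3
t=2: X=3, d=2 → birth, X_3=4
t=3: X=4, d=7 → hold, X_4=4
t=4: X=4, d=7 → hold, X_5=4
t=5: X=4, d=4 → death, X_6=3
t=6: X=3, d=0 → birth, X_7=4
t=7: X=4, d=0 → birth, X_8=5
t=8: X=5, d=5 → death, X_9=4
t=9: X=4, d=4 → death, X_10=3
t=10: X=3, d=1 → birth, X_11=4
t=11: X=4, d=1 → birth, X_12=5
t=12: X=5, d=2 → birth, X_13=6
t=13: X=6, d=4 → death, X_14=5
t=14: X=5, d=2 → birth, X_15=6

no


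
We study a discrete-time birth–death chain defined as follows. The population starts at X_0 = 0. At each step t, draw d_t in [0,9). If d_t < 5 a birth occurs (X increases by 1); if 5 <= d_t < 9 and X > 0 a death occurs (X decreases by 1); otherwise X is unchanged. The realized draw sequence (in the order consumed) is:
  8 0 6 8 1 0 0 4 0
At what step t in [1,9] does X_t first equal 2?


6

t=0: X=0, d=8 → hold, X_1=0
t=1: X=0, d=0 → birth, X_2=1
t=2: X=1, d=6 → death, X_3=0
t=3: X=0, d=8 → hold, X_4=0
t=4: X=0, d=1 → birth, X_5=1
t=5: X=1, d=0 → birth, X_6=2
t=6: X=2, d=0 → birth, X_7=3
t=7: X=3, d=4 → birth, X_8=4
t=8: X=4, d=0 → birth, X_9=5


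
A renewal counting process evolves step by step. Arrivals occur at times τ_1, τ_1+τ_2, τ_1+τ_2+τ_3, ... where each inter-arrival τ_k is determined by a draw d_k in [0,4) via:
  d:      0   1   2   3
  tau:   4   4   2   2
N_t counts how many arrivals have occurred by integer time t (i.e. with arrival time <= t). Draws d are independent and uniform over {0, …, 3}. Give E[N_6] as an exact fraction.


Inter-arrival values over d=0..3: [4, 4, 2, 2]
Each d has probability 1/4, so the pmf of τ is: f(2) = 1/2, f(4) = 1/2
Renewal equation for m(n) = E[N_n]: condition on τ_1 = k (if k <= n, one arrival plus a fresh copy on the remaining n−k steps): m(n) = F(n) + Σ_{k<=n} f(k)·m(n−k), where F(n) = P(τ <= n) and m(0) = 0
m(1) = F(1) = 0
m(2) = F(2) = 1/2
m(3) = F(3) = 1/2
m(4) = F(4) + f(2)·m(2) = 1 + 1/2·1/2 = 5/4
m(5) = F(5) + f(2)·m(3) = 1 + 1/2·1/2 = 5/4
m(6) = F(6) + f(2)·m(4) + f(4)·m(2) = 1 + 1/2·5/4 + 1/2·1/2 = 15/8
E[N_6] = m(6) = 15/8

15/8


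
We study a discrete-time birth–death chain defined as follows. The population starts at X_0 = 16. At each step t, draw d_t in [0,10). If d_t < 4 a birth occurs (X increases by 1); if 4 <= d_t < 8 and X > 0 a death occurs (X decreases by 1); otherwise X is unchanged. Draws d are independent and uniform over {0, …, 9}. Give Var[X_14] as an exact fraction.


56/5

X can drop by at most 1 per step and X_0 = 16 > T = 14, so X_t >= 16 − t >= 2 > 0 for every t <= 14: the floor at 0 (the 'and X > 0' condition) never binds. Hence X_14 = X_0 + Σ_{t<14} Y_t with i.i.d. increments Y_t = y(d_t) ∈ {+1, −1, 0}.
Outcome values over d=0..9: [1, 1, 1, 1, -1, -1, -1, -1, 0, 0]
Σy = 0, Σy² = 8, M = 10
μ = 0/10 = 0,  σ² = 8/10 − (0)² = 4/5
Independent increments: Var[X_14] = 14·σ² = 14·(4/5) = 56/5


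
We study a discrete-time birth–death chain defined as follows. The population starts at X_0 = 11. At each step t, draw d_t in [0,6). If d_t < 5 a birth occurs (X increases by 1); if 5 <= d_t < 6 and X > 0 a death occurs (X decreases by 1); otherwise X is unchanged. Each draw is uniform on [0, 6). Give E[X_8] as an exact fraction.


X can drop by at most 1 per step and X_0 = 11 > T = 8, so X_t >= 11 − t >= 3 > 0 for every t <= 8: the floor at 0 (the 'and X > 0' condition) never binds. Hence X_8 = X_0 + Σ_{t<8} Y_t with i.i.d. increments Y_t = y(d_t) ∈ {+1, −1, 0}.
Outcome values over d=0..5: [1, 1, 1, 1, 1, -1]
Σy = 4, Σy² = 6, M = 6
μ = 4/6 = 2/3,  σ² = 6/6 − (2/3)² = 5/9
E[X_8] = 11 + 8·(2/3) = 49/3

49/3


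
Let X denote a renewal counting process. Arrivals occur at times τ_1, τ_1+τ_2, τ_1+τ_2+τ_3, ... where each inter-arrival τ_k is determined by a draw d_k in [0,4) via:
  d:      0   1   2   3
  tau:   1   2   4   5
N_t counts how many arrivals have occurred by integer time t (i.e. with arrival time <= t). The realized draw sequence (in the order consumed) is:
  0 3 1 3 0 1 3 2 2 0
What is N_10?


draw d_1=0: τ_1=1, arrival time A_1=1
draw d_2=3: τ_2=5, arrival time A_2=6
draw d_3=1: τ_3=2, arrival time A_3=8
draw d_4=3: τ_4=5, arrival time A_4=13
draw d_5=0: τ_5=1, arrival time A_5=14
draw d_6=1: τ_6=2, arrival time A_6=16
draw d_7=3: τ_7=5, arrival time A_7=21
draw d_8=2: τ_8=4, arrival time A_8=25
draw d_9=2: τ_9=4, arrival time A_9=29
draw d_10=0: τ_10=1, arrival time A_10=30
N_t over t=0..10: 0:0 1:1 2:1 3:1 4:1 5:1 6:2 7:2 8:3 9:3 10:3

3


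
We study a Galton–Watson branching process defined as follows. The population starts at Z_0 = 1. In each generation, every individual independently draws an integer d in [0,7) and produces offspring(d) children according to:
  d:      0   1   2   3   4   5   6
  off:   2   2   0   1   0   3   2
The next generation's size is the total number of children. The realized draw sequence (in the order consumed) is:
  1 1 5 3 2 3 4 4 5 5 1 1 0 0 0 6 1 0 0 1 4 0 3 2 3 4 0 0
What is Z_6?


gen 0: Z_0=1, draws=[1], offspring=[2], Z_1=2
gen 1: Z_1=2, draws=[1, 5], offspring=[2, 3], Z_2=5
gen 2: Z_2=5, draws=[3, 2, 3, 4, 4], offspring=[1, 0, 1, 0, 0], Z_3=2
gen 3: Z_3=2, draws=[5, 5], offspring=[3, 3], Z_4=6
gen 4: Z_4=6, draws=[1, 1, 0, 0, 0, 6], offspring=[2, 2, 2, 2, 2, 2], Z_5=12
gen 5: Z_5=12, draws=[1, 0, 0, 1, 4, 0, 3, 2, 3, 4, 0, 0], offspring=[2, 2, 2, 2, 0, 2, 1, 0, 1, 0, 2, 2], Z_6=16

16


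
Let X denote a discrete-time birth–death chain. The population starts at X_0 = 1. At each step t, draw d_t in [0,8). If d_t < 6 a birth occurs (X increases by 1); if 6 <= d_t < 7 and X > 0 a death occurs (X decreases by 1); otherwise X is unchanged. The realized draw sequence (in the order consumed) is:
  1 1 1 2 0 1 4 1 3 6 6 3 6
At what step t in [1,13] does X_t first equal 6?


t=0: X=1, d=1 → birth, X_1=2
t=1: X=2, d=1 → birth, X_2=3
t=2: X=3, d=1 → birth, X_3=4
t=3: X=4, d=2 → birth, X_4=5
t=4: X=5, d=0 → birth, X_5=6
t=5: X=6, d=1 → birth, X_6=7
t=6: X=7, d=4 → birth, X_7=8
t=7: X=8, d=1 → birth, X_8=9
t=8: X=9, d=3 → birth, X_9=10
t=9: X=10, d=6 → death, X_10=9
t=10: X=9, d=6 → death, X_11=8
t=11: X=8, d=3 → birth, X_12=9
t=12: X=9, d=6 → death, X_13=8

5


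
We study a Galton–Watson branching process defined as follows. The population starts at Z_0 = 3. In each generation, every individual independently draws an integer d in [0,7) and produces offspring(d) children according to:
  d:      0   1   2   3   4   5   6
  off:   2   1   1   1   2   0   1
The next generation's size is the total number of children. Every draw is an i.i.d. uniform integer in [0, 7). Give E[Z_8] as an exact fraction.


50331648/5764801

Outcome values over d=0..6: [2, 1, 1, 1, 2, 0, 1]
Σy = 8, Σy² = 12, M = 7
μ = 8/7 = 8/7,  σ² = 12/7 − (8/7)² = 20/49
E[Z_0] = 3
E[Z_1] = 8/7·E[Z_0] = 24/7
E[Z_2] = 8/7·E[Z_1] = 192/49
E[Z_3] = 8/7·E[Z_2] = 1536/343
E[Z_4] = 8/7·E[Z_3] = 12288/2401
E[Z_5] = 8/7·E[Z_4] = 98304/16807
E[Z_6] = 8/7·E[Z_5] = 786432/117649
E[Z_7] = 8/7·E[Z_6] = 6291456/823543
E[Z_8] = 8/7·E[Z_7] = 50331648/5764801


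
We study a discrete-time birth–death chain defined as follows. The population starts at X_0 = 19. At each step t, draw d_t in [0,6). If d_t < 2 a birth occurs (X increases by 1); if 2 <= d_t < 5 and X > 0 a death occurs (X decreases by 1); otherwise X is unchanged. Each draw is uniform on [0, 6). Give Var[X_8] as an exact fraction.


X can drop by at most 1 per step and X_0 = 19 > T = 8, so X_t >= 19 − t >= 11 > 0 for every t <= 8: the floor at 0 (the 'and X > 0' condition) never binds. Hence X_8 = X_0 + Σ_{t<8} Y_t with i.i.d. increments Y_t = y(d_t) ∈ {+1, −1, 0}.
Outcome values over d=0..5: [1, 1, -1, -1, -1, 0]
Σy = -1, Σy² = 5, M = 6
μ = -1/6 = -1/6,  σ² = 5/6 − (-1/6)² = 29/36
Independent increments: Var[X_8] = 8·σ² = 8·(29/36) = 58/9

58/9


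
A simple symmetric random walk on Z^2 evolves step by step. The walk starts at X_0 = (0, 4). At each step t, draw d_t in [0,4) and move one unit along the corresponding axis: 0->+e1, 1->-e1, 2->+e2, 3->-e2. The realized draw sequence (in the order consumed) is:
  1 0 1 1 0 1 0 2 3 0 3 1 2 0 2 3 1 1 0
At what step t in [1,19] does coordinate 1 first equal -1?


1

t=0: X=(0, 4), d=1 → -e1, X_1=(-1, 4)
t=1: X=(-1, 4), d=0 → +e1, X_2=(0, 4)
t=2: X=(0, 4), d=1 → -e1, X_3=(-1, 4)
t=3: X=(-1, 4), d=1 → -e1, X_4=(-2, 4)
t=4: X=(-2, 4), d=0 → +e1, X_5=(-1, 4)
t=5: X=(-1, 4), d=1 → -e1, X_6=(-2, 4)
t=6: X=(-2, 4), d=0 → +e1, X_7=(-1, 4)
t=7: X=(-1, 4), d=2 → +e2, X_8=(-1, 5)
t=8: X=(-1, 5), d=3 → -e2, X_9=(-1, 4)
t=9: X=(-1, 4), d=0 → +e1, X_10=(0, 4)
t=10: X=(0, 4), d=3 → -e2, X_11=(0, 3)
t=11: X=(0, 3), d=1 → -e1, X_12=(-1, 3)
t=12: X=(-1, 3), d=2 → +e2, X_13=(-1, 4)
t=13: X=(-1, 4), d=0 → +e1, X_14=(0, 4)
t=14: X=(0, 4), d=2 → +e2, X_15=(0, 5)
t=15: X=(0, 5), d=3 → -e2, X_16=(0, 4)
t=16: X=(0, 4), d=1 → -e1, X_17=(-1, 4)
t=17: X=(-1, 4), d=1 → -e1, X_18=(-2, 4)
t=18: X=(-2, 4), d=0 → +e1, X_19=(-1, 4)


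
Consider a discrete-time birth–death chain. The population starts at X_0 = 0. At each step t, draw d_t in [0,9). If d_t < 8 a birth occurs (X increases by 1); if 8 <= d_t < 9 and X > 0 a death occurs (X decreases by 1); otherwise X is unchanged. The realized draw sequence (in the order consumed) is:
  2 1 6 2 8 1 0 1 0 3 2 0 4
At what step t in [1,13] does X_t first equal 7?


t=0: X=0, d=2 → birth, X_1=1
t=1: X=1, d=1 → birth, X_2=2
t=2: X=2, d=6 → birth, X_3=3
t=3: X=3, d=2 → birth, X_4=4
t=4: X=4, d=8 → death, X_5=3
t=5: X=3, d=1 → birth, X_6=4
t=6: X=4, d=0 → birth, X_7=5
t=7: X=5, d=1 → birth, X_8=6
t=8: X=6, d=0 → birth, X_9=7
t=9: X=7, d=3 → birth, X_10=8
t=10: X=8, d=2 → birth, X_11=9
t=11: X=9, d=0 → birth, X_12=10
t=12: X=10, d=4 → birth, X_13=11

9


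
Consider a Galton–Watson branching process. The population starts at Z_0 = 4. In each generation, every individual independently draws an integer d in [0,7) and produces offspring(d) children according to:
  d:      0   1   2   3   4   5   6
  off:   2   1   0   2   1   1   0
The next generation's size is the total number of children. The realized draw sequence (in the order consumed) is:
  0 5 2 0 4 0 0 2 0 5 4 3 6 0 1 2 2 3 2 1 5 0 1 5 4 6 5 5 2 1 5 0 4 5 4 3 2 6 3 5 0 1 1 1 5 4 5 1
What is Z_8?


gen 0: Z_0=4, draws=[0, 5, 2, 0], offspring=[2, 1, 0, 2], Z_1=5
gen 1: Z_1=5, draws=[4, 0, 0, 2, 0], offspring=[1, 2, 2, 0, 2], Z_2=7
gen 2: Z_2=7, draws=[5, 4, 3, 6, 0, 1, 2], offspring=[1, 1, 2, 0, 2, 1, 0], Z_3=7
gen 3: Z_3=7, draws=[2, 3, 2, 1, 5, 0, 1], offspring=[0, 2, 0, 1, 1, 2, 1], Z_4=7
gen 4: Z_4=7, draws=[5, 4, 6, 5, 5, 2, 1], offspring=[1, 1, 0, 1, 1, 0, 1], Z_5=5
gen 5: Z_5=5, draws=[5, 0, 4, 5, 4], offspring=[1, 2, 1, 1, 1], Z_6=6
gen 6: Z_6=6, draws=[3, 2, 6, 3, 5, 0], offspring=[2, 0, 0, 2, 1, 2], Z_7=7
gen 7: Z_7=7, draws=[1, 1, 1, 5, 4, 5, 1], offspring=[1, 1, 1, 1, 1, 1, 1], Z_8=7

7


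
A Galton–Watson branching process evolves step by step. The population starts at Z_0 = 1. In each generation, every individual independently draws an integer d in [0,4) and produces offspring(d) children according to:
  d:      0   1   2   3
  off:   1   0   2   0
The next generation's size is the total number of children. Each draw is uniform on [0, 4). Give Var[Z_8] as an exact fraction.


1418761575/4294967296

Outcome values over d=0..3: [1, 0, 2, 0]
Σy = 3, Σy² = 5, M = 4
μ = 3/4 = 3/4,  σ² = 5/4 − (3/4)² = 11/16
V_0 = 0, E_0 = 1
V_1 = 11/16·E_0 + (3/4)²·V_0 = 11/16;  E_1 = 3/4
V_2 = 11/16·E_1 + (3/4)²·V_1 = 231/256;  E_2 = 9/16
V_3 = 11/16·E_2 + (3/4)²·V_2 = 3663/4096;  E_3 = 27/64
V_4 = 11/16·E_3 + (3/4)²·V_3 = 51975/65536;  E_4 = 81/256
V_5 = 11/16·E_4 + (3/4)²·V_4 = 695871/1048576;  E_5 = 243/1024
V_6 = 11/16·E_5 + (3/4)²·V_5 = 8999991/16777216;  E_6 = 729/4096
V_7 = 11/16·E_6 + (3/4)²·V_6 = 113845743/268435456;  E_7 = 2187/16384
V_8 = 11/16·E_7 + (3/4)²·V_7 = 1418761575/4294967296;  E_8 = 6561/65536


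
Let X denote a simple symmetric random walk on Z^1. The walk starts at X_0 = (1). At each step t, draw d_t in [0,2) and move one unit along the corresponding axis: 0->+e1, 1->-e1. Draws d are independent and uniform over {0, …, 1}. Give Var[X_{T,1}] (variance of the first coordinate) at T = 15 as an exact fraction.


Outcome values over d=0..1: [1, -1]
Σy = 0, Σy² = 2, M = 2
μ = 0/2 = 0,  σ² = 2/2 − (0)² = 1
Independent increments: Var[X_15] = 15·σ² = 15·(1) = 15

15


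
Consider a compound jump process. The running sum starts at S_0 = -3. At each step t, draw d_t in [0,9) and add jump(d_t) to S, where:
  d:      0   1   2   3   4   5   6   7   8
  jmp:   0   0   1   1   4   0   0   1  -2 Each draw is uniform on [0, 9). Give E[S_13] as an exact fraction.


Outcome values over d=0..8: [0, 0, 1, 1, 4, 0, 0, 1, -2]
Σy = 5, Σy² = 23, M = 9
μ = 5/9 = 5/9,  σ² = 23/9 − (5/9)² = 182/81
E[S_13] = -3 + 13·(5/9) = 38/9

38/9


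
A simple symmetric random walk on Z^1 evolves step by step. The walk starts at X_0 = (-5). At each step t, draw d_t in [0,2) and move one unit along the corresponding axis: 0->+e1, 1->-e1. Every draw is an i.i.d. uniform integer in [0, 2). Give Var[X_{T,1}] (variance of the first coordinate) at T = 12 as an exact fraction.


Outcome values over d=0..1: [1, -1]
Σy = 0, Σy² = 2, M = 2
μ = 0/2 = 0,  σ² = 2/2 − (0)² = 1
Independent increments: Var[X_12] = 12·σ² = 12·(1) = 12

12


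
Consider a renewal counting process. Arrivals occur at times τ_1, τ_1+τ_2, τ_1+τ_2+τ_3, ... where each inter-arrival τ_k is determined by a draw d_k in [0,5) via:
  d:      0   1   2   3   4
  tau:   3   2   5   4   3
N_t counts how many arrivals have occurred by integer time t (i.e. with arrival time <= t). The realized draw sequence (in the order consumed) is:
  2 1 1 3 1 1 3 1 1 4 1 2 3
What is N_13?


4

draw d_1=2: τ_1=5, arrival time A_1=5
draw d_2=1: τ_2=2, arrival time A_2=7
draw d_3=1: τ_3=2, arrival time A_3=9
draw d_4=3: τ_4=4, arrival time A_4=13
draw d_5=1: τ_5=2, arrival time A_5=15
draw d_6=1: τ_6=2, arrival time A_6=17
draw d_7=3: τ_7=4, arrival time A_7=21
draw d_8=1: τ_8=2, arrival time A_8=23
draw d_9=1: τ_9=2, arrival time A_9=25
draw d_10=4: τ_10=3, arrival time A_10=28
draw d_11=1: τ_11=2, arrival time A_11=30
draw d_12=2: τ_12=5, arrival time A_12=35
draw d_13=3: τ_13=4, arrival time A_13=39
N_t over t=0..13: 0:0 1:0 2:0 3:0 4:0 5:1 6:1 7:2 8:2 9:3 10:3 11:3 12:3 13:4


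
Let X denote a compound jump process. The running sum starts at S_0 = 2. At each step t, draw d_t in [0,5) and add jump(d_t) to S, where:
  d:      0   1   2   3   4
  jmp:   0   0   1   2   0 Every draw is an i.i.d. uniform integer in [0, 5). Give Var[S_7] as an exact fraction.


112/25

Outcome values over d=0..4: [0, 0, 1, 2, 0]
Σy = 3, Σy² = 5, M = 5
μ = 3/5 = 3/5,  σ² = 5/5 − (3/5)² = 16/25
Independent increments: Var[S_7] = 7·σ² = 7·(16/25) = 112/25


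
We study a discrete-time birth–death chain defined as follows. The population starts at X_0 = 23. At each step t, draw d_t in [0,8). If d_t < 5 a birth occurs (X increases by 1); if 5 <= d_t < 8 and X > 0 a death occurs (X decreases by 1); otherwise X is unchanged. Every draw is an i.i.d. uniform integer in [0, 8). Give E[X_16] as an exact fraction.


X can drop by at most 1 per step and X_0 = 23 > T = 16, so X_t >= 23 − t >= 7 > 0 for every t <= 16: the floor at 0 (the 'and X > 0' condition) never binds. Hence X_16 = X_0 + Σ_{t<16} Y_t with i.i.d. increments Y_t = y(d_t) ∈ {+1, −1, 0}.
Outcome values over d=0..7: [1, 1, 1, 1, 1, -1, -1, -1]
Σy = 2, Σy² = 8, M = 8
μ = 2/8 = 1/4,  σ² = 8/8 − (1/4)² = 15/16
E[X_16] = 23 + 16·(1/4) = 27

27


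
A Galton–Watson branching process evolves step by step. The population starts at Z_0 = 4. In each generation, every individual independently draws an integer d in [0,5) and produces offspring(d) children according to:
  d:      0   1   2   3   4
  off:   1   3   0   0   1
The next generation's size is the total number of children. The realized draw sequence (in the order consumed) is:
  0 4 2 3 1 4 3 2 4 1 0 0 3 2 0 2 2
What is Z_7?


gen 0: Z_0=4, draws=[0, 4, 2, 3], offspring=[1, 1, 0, 0], Z_1=2
gen 1: Z_1=2, draws=[1, 4], offspring=[3, 1], Z_2=4
gen 2: Z_2=4, draws=[3, 2, 4, 1], offspring=[0, 0, 1, 3], Z_3=4
gen 3: Z_3=4, draws=[0, 0, 3, 2], offspring=[1, 1, 0, 0], Z_4=2
gen 4: Z_4=2, draws=[0, 2], offspring=[1, 0], Z_5=1
gen 5: Z_5=1, draws=[2], offspring=[0], Z_6=0
gen 6: Z_6=0, draws=[], offspring=[], Z_7=0

0


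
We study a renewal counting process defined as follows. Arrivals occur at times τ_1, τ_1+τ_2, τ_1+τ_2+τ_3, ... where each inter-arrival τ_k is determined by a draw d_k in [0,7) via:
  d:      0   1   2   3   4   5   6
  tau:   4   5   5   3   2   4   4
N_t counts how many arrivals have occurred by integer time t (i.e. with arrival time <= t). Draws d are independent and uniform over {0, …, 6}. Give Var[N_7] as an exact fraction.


31400/117649

Inter-arrival values over d=0..6: [4, 5, 5, 3, 2, 4, 4]
Each d has probability 1/7, so the pmf of τ is: f(2) = 1/7, f(3) = 1/7, f(4) = 3/7, f(5) = 2/7
Let p_n(j) = P(N_n = j), with p_0 = [1]. Condition on τ_1: p_n(0) = P(τ > n), and for j >= 1, p_n(j) = Σ_{k<=n} f(k)·p_{n−k}(j−1)
p_1 = [1]  (j = 0)
p_2 = [6/7, 1/7]  (j = 0..1)
p_3 = [5/7, 2/7]  (j = 0..1)
p_4 = [2/7, 34/49, 1/49]  (j = 0..2)
p_5 = [0, 46/49, 3/49]  (j = 0..2)
p_6 = [0, 39/49, 69/343, 1/343]  (j = 0..3)
p_7 = [0, 29/49, 136/343, 4/343]  (j = 0..3)
E[N_7] = Σ j·p_7(j) = 487/343;  E[N_7²] = Σ j²·p_7(j) = 783/343
Var[N_7] = 783/343 − (487/343)² = 31400/117649


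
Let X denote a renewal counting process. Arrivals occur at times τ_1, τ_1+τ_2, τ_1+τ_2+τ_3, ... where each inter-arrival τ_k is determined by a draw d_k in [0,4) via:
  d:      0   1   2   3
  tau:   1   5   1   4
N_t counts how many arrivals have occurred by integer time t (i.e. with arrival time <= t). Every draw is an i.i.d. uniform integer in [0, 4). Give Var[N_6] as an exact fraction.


Inter-arrival values over d=0..3: [1, 5, 1, 4]
Each d has probability 1/4, so the pmf of τ is: f(1) = 1/2, f(4) = 1/4, f(5) = 1/4
Let p_n(j) = P(N_n = j), with p_0 = [1]. Condition on τ_1: p_n(0) = P(τ > n), and for j >= 1, p_n(j) = Σ_{k<=n} f(k)·p_{n−k}(j−1)
p_1 = [1/2, 1/2]  (j = 0..1)
p_2 = [1/2, 1/4, 1/4]  (j = 0..2)
p_3 = [1/2, 1/4, 1/8, 1/8]  (j = 0..3)
p_4 = [1/4, 1/2, 1/8, 1/16, 1/16]  (j = 0..4)
p_5 = [0, 1/2, 3/8, 1/16, 1/32, 1/32]  (j = 0..5)
p_6 = [0, 1/4, 7/16, 1/4, 1/32, 1/64, 1/64]  (j = 0..6)
E[N_6] = Σ j·p_6(j) = 139/64;  E[N_6²] = Σ j²·p_6(j) = 365/64
Var[N_6] = 365/64 − (139/64)² = 4039/4096

4039/4096


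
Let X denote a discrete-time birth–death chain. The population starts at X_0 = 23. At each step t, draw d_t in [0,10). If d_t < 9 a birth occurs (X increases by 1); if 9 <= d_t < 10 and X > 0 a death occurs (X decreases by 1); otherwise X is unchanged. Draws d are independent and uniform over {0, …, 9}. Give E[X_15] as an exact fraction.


X can drop by at most 1 per step and X_0 = 23 > T = 15, so X_t >= 23 − t >= 8 > 0 for every t <= 15: the floor at 0 (the 'and X > 0' condition) never binds. Hence X_15 = X_0 + Σ_{t<15} Y_t with i.i.d. increments Y_t = y(d_t) ∈ {+1, −1, 0}.
Outcome values over d=0..9: [1, 1, 1, 1, 1, 1, 1, 1, 1, -1]
Σy = 8, Σy² = 10, M = 10
μ = 8/10 = 4/5,  σ² = 10/10 − (4/5)² = 9/25
E[X_15] = 23 + 15·(4/5) = 35

35


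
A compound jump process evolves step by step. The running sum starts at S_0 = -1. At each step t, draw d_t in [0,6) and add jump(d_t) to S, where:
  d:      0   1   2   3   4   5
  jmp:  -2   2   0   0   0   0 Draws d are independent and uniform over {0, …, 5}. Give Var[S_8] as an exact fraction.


32/3

Outcome values over d=0..5: [-2, 2, 0, 0, 0, 0]
Σy = 0, Σy² = 8, M = 6
μ = 0/6 = 0,  σ² = 8/6 − (0)² = 4/3
Independent increments: Var[S_8] = 8·σ² = 8·(4/3) = 32/3


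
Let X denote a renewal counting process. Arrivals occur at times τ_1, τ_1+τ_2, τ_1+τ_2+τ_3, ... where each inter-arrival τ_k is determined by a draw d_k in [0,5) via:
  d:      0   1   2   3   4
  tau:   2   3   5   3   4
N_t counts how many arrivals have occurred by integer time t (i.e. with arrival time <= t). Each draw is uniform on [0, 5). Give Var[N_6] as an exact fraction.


4114/15625

Inter-arrival values over d=0..4: [2, 3, 5, 3, 4]
Each d has probability 1/5, so the pmf of τ is: f(2) = 1/5, f(3) = 2/5, f(4) = 1/5, f(5) = 1/5
Let p_n(j) = P(N_n = j), with p_0 = [1]. Condition on τ_1: p_n(0) = P(τ > n), and for j >= 1, p_n(j) = Σ_{k<=n} f(k)·p_{n−k}(j−1)
p_1 = [1]  (j = 0)
p_2 = [4/5, 1/5]  (j = 0..1)
p_3 = [2/5, 3/5]  (j = 0..1)
p_4 = [1/5, 19/25, 1/25]  (j = 0..2)
p_5 = [0, 4/5, 1/5]  (j = 0..2)
p_6 = [0, 14/25, 54/125, 1/125]  (j = 0..3)
E[N_6] = Σ j·p_6(j) = 181/125;  E[N_6²] = Σ j²·p_6(j) = 59/25
Var[N_6] = 59/25 − (181/125)² = 4114/15625


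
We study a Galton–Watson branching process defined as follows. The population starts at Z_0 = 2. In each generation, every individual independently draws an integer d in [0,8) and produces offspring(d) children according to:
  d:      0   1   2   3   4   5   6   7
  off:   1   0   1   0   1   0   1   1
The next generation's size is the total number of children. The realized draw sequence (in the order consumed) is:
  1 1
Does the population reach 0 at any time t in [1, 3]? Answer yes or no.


yes

gen 0: Z_0=2, draws=[1, 1], offspring=[0, 0], Z_1=0
gen 1: Z_1=0, draws=[], offspring=[], Z_2=0
gen 2: Z_2=0, draws=[], offspring=[], Z_3=0


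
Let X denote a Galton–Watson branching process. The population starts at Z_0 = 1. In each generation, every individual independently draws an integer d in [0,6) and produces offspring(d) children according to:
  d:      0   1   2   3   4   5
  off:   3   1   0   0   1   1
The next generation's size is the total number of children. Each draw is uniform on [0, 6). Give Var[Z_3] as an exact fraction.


3

Outcome values over d=0..5: [3, 1, 0, 0, 1, 1]
Σy = 6, Σy² = 12, M = 6
μ = 6/6 = 1,  σ² = 12/6 − (1)² = 1
V_0 = 0, E_0 = 1
V_1 = 1·E_0 + (1)²·V_0 = 1;  E_1 = 1
V_2 = 1·E_1 + (1)²·V_1 = 2;  E_2 = 1
V_3 = 1·E_2 + (1)²·V_2 = 3;  E_3 = 1


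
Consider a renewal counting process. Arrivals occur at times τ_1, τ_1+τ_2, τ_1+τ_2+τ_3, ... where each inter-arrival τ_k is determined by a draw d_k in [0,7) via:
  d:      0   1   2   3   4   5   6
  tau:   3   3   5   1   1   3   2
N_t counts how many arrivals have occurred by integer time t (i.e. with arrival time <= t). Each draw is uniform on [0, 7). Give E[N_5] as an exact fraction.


Inter-arrival values over d=0..6: [3, 3, 5, 1, 1, 3, 2]
Each d has probability 1/7, so the pmf of τ is: f(1) = 2/7, f(2) = 1/7, f(3) = 3/7, f(5) = 1/7
Renewal equation for m(n) = E[N_n]: condition on τ_1 = k (if k <= n, one arrival plus a fresh copy on the remaining n−k steps): m(n) = F(n) + Σ_{k<=n} f(k)·m(n−k), where F(n) = P(τ <= n) and m(0) = 0
m(1) = F(1) = 2/7
m(2) = F(2) + f(1)·m(1) = 3/7 + 2/7·2/7 = 25/49
m(3) = F(3) + f(1)·m(2) + f(2)·m(1) = 6/7 + 2/7·25/49 + 1/7·2/7 = 358/343
m(4) = F(4) + f(1)·m(3) + f(2)·m(2) + f(3)·m(1) = 6/7 + 2/7·358/343 + 1/7·25/49 + 3/7·2/7 = 3243/2401
m(5) = F(5) + f(1)·m(4) + f(2)·m(3) + f(3)·m(2) = 1 + 2/7·3243/2401 + 1/7·358/343 + 3/7·25/49 = 29474/16807
E[N_5] = m(5) = 29474/16807

29474/16807


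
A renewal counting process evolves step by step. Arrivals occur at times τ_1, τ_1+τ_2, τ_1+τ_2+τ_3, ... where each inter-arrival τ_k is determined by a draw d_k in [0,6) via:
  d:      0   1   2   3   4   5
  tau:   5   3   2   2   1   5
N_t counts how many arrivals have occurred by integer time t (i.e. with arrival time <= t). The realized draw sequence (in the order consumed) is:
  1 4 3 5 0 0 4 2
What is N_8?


3

draw d_1=1: τ_1=3, arrival time A_1=3
draw d_2=4: τ_2=1, arrival time A_2=4
draw d_3=3: τ_3=2, arrival time A_3=6
draw d_4=5: τ_4=5, arrival time A_4=11
draw d_5=0: τ_5=5, arrival time A_5=16
draw d_6=0: τ_6=5, arrival time A_6=21
draw d_7=4: τ_7=1, arrival time A_7=22
draw d_8=2: τ_8=2, arrival time A_8=24
N_t over t=0..8: 0:0 1:0 2:0 3:1 4:2 5:2 6:3 7:3 8:3


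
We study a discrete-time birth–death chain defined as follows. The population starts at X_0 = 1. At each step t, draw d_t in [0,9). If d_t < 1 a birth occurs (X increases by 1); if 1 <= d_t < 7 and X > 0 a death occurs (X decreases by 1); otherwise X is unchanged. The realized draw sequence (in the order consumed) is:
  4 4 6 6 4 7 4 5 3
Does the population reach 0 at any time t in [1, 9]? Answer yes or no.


yes

t=0: X=1, d=4 → death, X_1=0
t=1: X=0, d=4 → hold, X_2=0
t=2: X=0, d=6 → hold, X_3=0
t=3: X=0, d=6 → hold, X_4=0
t=4: X=0, d=4 → hold, X_5=0
t=5: X=0, d=7 → hold, X_6=0
t=6: X=0, d=4 → hold, X_7=0
t=7: X=0, d=5 → hold, X_8=0
t=8: X=0, d=3 → hold, X_9=0


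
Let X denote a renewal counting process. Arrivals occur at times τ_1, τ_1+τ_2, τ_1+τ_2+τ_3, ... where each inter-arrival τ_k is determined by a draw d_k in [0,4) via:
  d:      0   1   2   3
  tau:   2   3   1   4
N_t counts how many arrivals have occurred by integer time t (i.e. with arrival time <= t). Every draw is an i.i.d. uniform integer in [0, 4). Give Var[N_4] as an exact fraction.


25375/65536

Inter-arrival values over d=0..3: [2, 3, 1, 4]
Each d has probability 1/4, so the pmf of τ is: f(1) = 1/4, f(2) = 1/4, f(3) = 1/4, f(4) = 1/4
Let p_n(j) = P(N_n = j), with p_0 = [1]. Condition on τ_1: p_n(0) = P(τ > n), and for j >= 1, p_n(j) = Σ_{k<=n} f(k)·p_{n−k}(j−1)
p_1 = [3/4, 1/4]  (j = 0..1)
p_2 = [1/2, 7/16, 1/16]  (j = 0..2)
p_3 = [1/4, 9/16, 11/64, 1/64]  (j = 0..3)
p_4 = [0, 5/8, 5/16, 15/256, 1/256]  (j = 0..4)
E[N_4] = Σ j·p_4(j) = 369/256;  E[N_4²] = Σ j²·p_4(j) = 631/256
Var[N_4] = 631/256 − (369/256)² = 25375/65536


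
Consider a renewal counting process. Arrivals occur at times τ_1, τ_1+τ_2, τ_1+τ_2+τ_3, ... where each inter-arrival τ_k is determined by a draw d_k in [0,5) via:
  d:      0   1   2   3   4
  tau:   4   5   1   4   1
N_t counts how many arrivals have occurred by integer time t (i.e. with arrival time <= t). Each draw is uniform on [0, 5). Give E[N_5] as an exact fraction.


4937/3125

Inter-arrival values over d=0..4: [4, 5, 1, 4, 1]
Each d has probability 1/5, so the pmf of τ is: f(1) = 2/5, f(4) = 2/5, f(5) = 1/5
Renewal equation for m(n) = E[N_n]: condition on τ_1 = k (if k <= n, one arrival plus a fresh copy on the remaining n−k steps): m(n) = F(n) + Σ_{k<=n} f(k)·m(n−k), where F(n) = P(τ <= n) and m(0) = 0
m(1) = F(1) = 2/5
m(2) = F(2) + f(1)·m(1) = 2/5 + 2/5·2/5 = 14/25
m(3) = F(3) + f(1)·m(2) = 2/5 + 2/5·14/25 = 78/125
m(4) = F(4) + f(1)·m(3) = 4/5 + 2/5·78/125 = 656/625
m(5) = F(5) + f(1)·m(4) + f(4)·m(1) = 1 + 2/5·656/625 + 2/5·2/5 = 4937/3125
E[N_5] = m(5) = 4937/3125


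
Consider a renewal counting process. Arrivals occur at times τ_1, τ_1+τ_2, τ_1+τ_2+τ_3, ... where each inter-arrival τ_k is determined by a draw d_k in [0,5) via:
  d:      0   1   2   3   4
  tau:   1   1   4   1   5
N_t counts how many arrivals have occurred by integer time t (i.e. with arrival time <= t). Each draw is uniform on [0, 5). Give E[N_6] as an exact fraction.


39469/15625

Inter-arrival values over d=0..4: [1, 1, 4, 1, 5]
Each d has probability 1/5, so the pmf of τ is: f(1) = 3/5, f(4) = 1/5, f(5) = 1/5
Renewal equation for m(n) = E[N_n]: condition on τ_1 = k (if k <= n, one arrival plus a fresh copy on the remaining n−k steps): m(n) = F(n) + Σ_{k<=n} f(k)·m(n−k), where F(n) = P(τ <= n) and m(0) = 0
m(1) = F(1) = 3/5
m(2) = F(2) + f(1)·m(1) = 3/5 + 3/5·3/5 = 24/25
m(3) = F(3) + f(1)·m(2) = 3/5 + 3/5·24/25 = 147/125
m(4) = F(4) + f(1)·m(3) = 4/5 + 3/5·147/125 = 941/625
m(5) = F(5) + f(1)·m(4) + f(4)·m(1) = 1 + 3/5·941/625 + 1/5·3/5 = 6323/3125
m(6) = F(6) + f(1)·m(5) + f(4)·m(2) + f(5)·m(1) = 1 + 3/5·6323/3125 + 1/5·24/25 + 1/5·3/5 = 39469/15625
E[N_6] = m(6) = 39469/15625


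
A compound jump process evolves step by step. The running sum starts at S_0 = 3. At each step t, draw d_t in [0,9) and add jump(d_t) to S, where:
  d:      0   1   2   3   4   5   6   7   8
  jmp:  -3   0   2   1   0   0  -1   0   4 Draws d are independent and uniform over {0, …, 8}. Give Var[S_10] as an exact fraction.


Outcome values over d=0..8: [-3, 0, 2, 1, 0, 0, -1, 0, 4]
Σy = 3, Σy² = 31, M = 9
μ = 3/9 = 1/3,  σ² = 31/9 − (1/3)² = 10/3
Independent increments: Var[S_10] = 10·σ² = 10·(10/3) = 100/3

100/3


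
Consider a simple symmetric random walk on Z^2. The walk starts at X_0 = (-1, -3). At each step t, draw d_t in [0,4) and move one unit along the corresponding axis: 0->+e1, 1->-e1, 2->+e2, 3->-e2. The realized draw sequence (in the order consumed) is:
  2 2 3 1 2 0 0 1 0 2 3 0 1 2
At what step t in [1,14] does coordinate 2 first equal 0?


t=0: X=(-1, -3), d=2 → +e2, X_1=(-1, -2)
t=1: X=(-1, -2), d=2 → +e2, X_2=(-1, -1)
t=2: X=(-1, -1), d=3 → -e2, X_3=(-1, -2)
t=3: X=(-1, -2), d=1 → -e1, X_4=(-2, -2)
t=4: X=(-2, -2), d=2 → +e2, X_5=(-2, -1)
t=5: X=(-2, -1), d=0 → +e1, X_6=(-1, -1)
t=6: X=(-1, -1), d=0 → +e1, X_7=(0, -1)
t=7: X=(0, -1), d=1 → -e1, X_8=(-1, -1)
t=8: X=(-1, -1), d=0 → +e1, X_9=(0, -1)
t=9: X=(0, -1), d=2 → +e2, X_10=(0, 0)
t=10: X=(0, 0), d=3 → -e2, X_11=(0, -1)
t=11: X=(0, -1), d=0 → +e1, X_12=(1, -1)
t=12: X=(1, -1), d=1 → -e1, X_13=(0, -1)
t=13: X=(0, -1), d=2 → +e2, X_14=(0, 0)

10


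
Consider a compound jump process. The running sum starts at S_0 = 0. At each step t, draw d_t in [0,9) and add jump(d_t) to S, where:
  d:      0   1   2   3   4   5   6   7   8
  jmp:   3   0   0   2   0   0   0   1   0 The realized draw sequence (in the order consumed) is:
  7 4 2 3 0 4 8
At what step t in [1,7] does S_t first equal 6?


5

t=0: S=0, d=7, jump=1, S_1=1
t=1: S=1, d=4, jump=0, S_2=1
t=2: S=1, d=2, jump=0, S_3=1
t=3: S=1, d=3, jump=2, S_4=3
t=4: S=3, d=0, jump=3, S_5=6
t=5: S=6, d=4, jump=0, S_6=6
t=6: S=6, d=8, jump=0, S_7=6


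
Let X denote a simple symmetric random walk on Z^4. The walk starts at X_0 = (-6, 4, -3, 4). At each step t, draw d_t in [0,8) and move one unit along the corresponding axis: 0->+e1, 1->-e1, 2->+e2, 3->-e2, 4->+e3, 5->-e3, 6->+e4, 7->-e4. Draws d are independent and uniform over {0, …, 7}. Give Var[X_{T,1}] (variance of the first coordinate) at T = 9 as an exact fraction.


9/4

Outcome values over d=0..7: [1, -1, 0, 0, 0, 0, 0, 0]
Σy = 0, Σy² = 2, M = 8
μ = 0/8 = 0,  σ² = 2/8 − (0)² = 1/4
Independent increments: Var[X_9] = 9·σ² = 9·(1/4) = 9/4


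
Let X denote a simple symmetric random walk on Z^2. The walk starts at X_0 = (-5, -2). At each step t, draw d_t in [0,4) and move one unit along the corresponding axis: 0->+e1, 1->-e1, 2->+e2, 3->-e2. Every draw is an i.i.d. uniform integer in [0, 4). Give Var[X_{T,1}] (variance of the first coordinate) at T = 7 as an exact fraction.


Outcome values over d=0..3: [1, -1, 0, 0]
Σy = 0, Σy² = 2, M = 4
μ = 0/4 = 0,  σ² = 2/4 − (0)² = 1/2
Independent increments: Var[X_7] = 7·σ² = 7·(1/2) = 7/2

7/2


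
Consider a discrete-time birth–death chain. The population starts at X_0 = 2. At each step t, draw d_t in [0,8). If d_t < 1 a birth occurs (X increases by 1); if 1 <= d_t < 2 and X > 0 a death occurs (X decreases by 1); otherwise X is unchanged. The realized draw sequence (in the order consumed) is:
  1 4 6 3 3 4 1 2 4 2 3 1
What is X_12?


0

t=0: X=2, d=1 → death, X_1=1
t=1: X=1, d=4 → hold, X_2=1
t=2: X=1, d=6 → hold, X_3=1
t=3: X=1, d=3 → hold, X_4=1
t=4: X=1, d=3 → hold, X_5=1
t=5: X=1, d=4 → hold, X_6=1
t=6: X=1, d=1 → death, X_7=0
t=7: X=0, d=2 → hold, X_8=0
t=8: X=0, d=4 → hold, X_9=0
t=9: X=0, d=2 → hold, X_10=0
t=10: X=0, d=3 → hold, X_11=0
t=11: X=0, d=1 → hold, X_12=0
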